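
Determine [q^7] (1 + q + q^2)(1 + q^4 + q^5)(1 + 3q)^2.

31

(1 + q + q^2) has coefficients 1,1,1 for degrees 0…2.
(1 + q^4 + q^5) has coefficients 1,0,0,0,1,1,0,0 for degrees 0…7.
Finally multiplying by (1 + 3q)^2, the product of all factors after the first has coefficients 1,6,9,0,1,7,15,9 for degrees 0…7.
[q^7] = 1·9 + 1·15 + 1·7 = 31.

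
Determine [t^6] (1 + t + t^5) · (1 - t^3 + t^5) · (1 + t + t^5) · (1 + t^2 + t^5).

4

(1 + t + t^5) has coefficients 1,1,0,0,0,1 for degrees 0…5.
(1 - t^3 + t^5) has coefficients 1,0,0,-1,0,1,0 for degrees 0…6.
Multiplying by (1 + t + t^5) gives running coefficients 1,1,0,-1,-1,2,1 for degrees 0…6.
Finally multiplying by (1 + t^2 + t^5), the product of all factors after the first has coefficients 1,1,1,0,-1,2,1 for degrees 0…6.
[t^6] = 1·1 + 1·2 + 1·1 = 4.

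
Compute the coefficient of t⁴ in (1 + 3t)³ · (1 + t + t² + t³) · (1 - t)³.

-28

(1 + 3t)³ has coefficients 1,9,27,27 for degrees 0…3.
(1 + t + t² + t³) has coefficients 1,1,1,1,0 for degrees 0…4.
Finally multiplying by (1 - t)³, the product of all factors after the first has coefficients 1,-2,1,0,-1 for degrees 0…4.
[t⁴] = 1·(-1) + 9·0 + 27·1 + 27·(-2) = -28.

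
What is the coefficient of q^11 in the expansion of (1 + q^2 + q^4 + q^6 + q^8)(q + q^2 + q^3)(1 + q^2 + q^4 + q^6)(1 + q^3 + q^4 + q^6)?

(1 + q^2 + q^4 + q^6 + q^8) has coefficients 1,0,1,0,1,0,1,0,1 for degrees 0…8.
(q + q^2 + q^3) has coefficients 0,1,1,1,0,0,0,0,0,0,0,0 for degrees 0…11.
Multiplying by (1 + q^2 + q^4 + q^6) gives running coefficients 0,1,1,2,1,2,1,2,1,1,0,0 for degrees 0…11.
Finally multiplying by (1 + q^3 + q^4 + q^6), the product of all factors after the first has coefficients 0,1,1,2,2,4,4,6,5,6,4,5 for degrees 0…11.
[q^11] = 1·5 + 1·6 + 1·6 + 1·4 + 1·2 = 23.

23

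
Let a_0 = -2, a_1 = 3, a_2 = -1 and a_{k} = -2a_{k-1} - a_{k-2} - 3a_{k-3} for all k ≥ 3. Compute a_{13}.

16047

The ordinary generating function has denominator 1 + 2q + q^2 + 3q^3.
Iterating the recurrence: a_0,…,a_{13} = -2, 3, -1, 5, -18, 34, -65, 150, -337, 719, -1551, 3394, -7394, 16047.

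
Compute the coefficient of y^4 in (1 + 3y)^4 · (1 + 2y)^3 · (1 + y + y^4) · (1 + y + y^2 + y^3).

2955

(1 + 3y)^4 has coefficients 1,12,54,108,81 for degrees 0…4.
(1 + 2y)^3 has coefficients 1,6,12,8,0 for degrees 0…4.
Multiplying by (1 + y + y^4) gives running coefficients 1,7,18,20,9 for degrees 0…4.
Finally multiplying by (1 + y + y^2 + y^3), the product of all factors after the first has coefficients 1,8,26,46,54 for degrees 0…4.
[y^4] = 1·54 + 12·46 + 54·26 + 108·8 + 81·1 = 2955.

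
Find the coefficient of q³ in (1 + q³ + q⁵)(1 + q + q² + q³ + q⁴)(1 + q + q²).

4

(1 + q³ + q⁵) has coefficients 1,0,0,1 for degrees 0…3.
(1 + q + q² + q³ + q⁴) has coefficients 1,1,1,1 for degrees 0…3.
Finally multiplying by (1 + q + q²), the product of all factors after the first has coefficients 1,2,3,3 for degrees 0…3.
[q³] = 1·3 + 1·1 = 4.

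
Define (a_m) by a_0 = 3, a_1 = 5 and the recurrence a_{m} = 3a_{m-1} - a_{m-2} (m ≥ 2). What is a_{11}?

The ordinary generating function has denominator 1 - 3x + x^2.
Iterating the recurrence: a_0,…,a_{11} = 3, 5, 12, 31, 81, 212, 555, 1453, 3804, 9959, 26073, 68260.

68260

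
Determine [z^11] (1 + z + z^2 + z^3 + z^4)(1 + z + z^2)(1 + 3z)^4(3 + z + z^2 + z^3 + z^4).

(1 + z + z^2 + z^3 + z^4) has coefficients 1,1,1,1,1 for degrees 0…4.
(1 + z + z^2) has coefficients 1,1,1,0,0,0,0,0,0,0,0,0 for degrees 0…11.
Multiplying by (1 + 3z)^4 gives running coefficients 1,13,67,174,243,189,81,0,0,0,0,0 for degrees 0…11.
Finally multiplying by (3 + z + z^2 + z^3 + z^4), the product of all factors after the first has coefficients 3,40,215,603,984,1064,916,687,513,270,81,0 for degrees 0…11.
[z^11] = 1·0 + 1·81 + 1·270 + 1·513 + 1·687 = 1551.

1551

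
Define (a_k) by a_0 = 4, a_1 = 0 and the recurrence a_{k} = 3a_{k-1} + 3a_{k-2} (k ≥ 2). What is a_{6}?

The ordinary generating function has denominator 1 - 3x - 3x^2.
Iterating the recurrence: a_0,…,a_{6} = 4, 0, 12, 36, 144, 540, 2052.

2052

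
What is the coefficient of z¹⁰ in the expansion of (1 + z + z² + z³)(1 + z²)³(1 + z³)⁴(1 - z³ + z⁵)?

(1 + z + z² + z³) has coefficients 1,1,1,1 for degrees 0…3.
(1 + z²)³ has coefficients 1,0,3,0,3,0,1,0,0,0,0 for degrees 0…10.
Multiplying by (1 + z³)⁴ gives running coefficients 1,0,3,4,3,12,7,12,18,8,18 for degrees 0…10.
Finally multiplying by (1 - z³ + z⁵), the product of all factors after the first has coefficients 1,0,3,3,3,10,3,12,10,4,18 for degrees 0…10.
[z¹⁰] = 1·18 + 1·4 + 1·10 + 1·12 = 44.

44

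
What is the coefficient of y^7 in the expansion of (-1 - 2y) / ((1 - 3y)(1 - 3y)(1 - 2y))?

-62260

The denominator gives the recurrence a_n = 8a_(n−1) − 21a_(n−2) + 18a_(n−3) for n ≥ 3; the numerator fixes a_0 = -1, a_1 = -10, a_2 = -59.
Iterating: -1, -10, -59, -280, -1181, -4630, -17279, -62260, so a_7 = -62260.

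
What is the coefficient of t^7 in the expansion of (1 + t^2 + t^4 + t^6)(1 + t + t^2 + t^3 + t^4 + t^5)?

(1 + t^2 + t^4 + t^6) has coefficients 1,0,1,0,1,0,1 for degrees 0…6.
(1 + t + t^2 + t^3 + t^4 + t^5) has coefficients 1,1,1,1,1,1,0,0 for degrees 0…7.
[t^7] = 1·0 + 1·1 + 1·1 + 1·1 = 3.

3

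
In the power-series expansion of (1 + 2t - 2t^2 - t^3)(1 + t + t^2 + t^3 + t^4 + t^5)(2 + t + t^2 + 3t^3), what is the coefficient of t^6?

(1 + 2t - 2t^2 - t^3) has coefficients 1,2,-2,-1 for degrees 0…3.
(1 + t + t^2 + t^3 + t^4 + t^5) has coefficients 1,1,1,1,1,1,0 for degrees 0…6.
Finally multiplying by (2 + t + t^2 + 3t^3), the product of all factors after the first has coefficients 2,3,4,7,7,7,5 for degrees 0…6.
[t^6] = 1·5 + 2·7 − 2·7 − 1·7 = -2.

-2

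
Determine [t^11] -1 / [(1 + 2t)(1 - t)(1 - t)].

The denominator gives the recurrence a_n = 3a_(n−2) − 2a_(n−3) for n ≥ 3; the numerator fixes a_0 = -1, a_1 = 0, a_2 = -3.
Iterating: -1, 0, -3, 2, -9, 12, -31, 54, -117, 224, -459, 906, so a_11 = 906.

906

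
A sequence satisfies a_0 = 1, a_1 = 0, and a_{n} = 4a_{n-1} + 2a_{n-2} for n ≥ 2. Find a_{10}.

The ordinary generating function has denominator 1 - 4q - 2q^2.
Iterating the recurrence: a_0,…,a_{10} = 1, 0, 2, 8, 36, 160, 712, 3168, 14096, 62720, 279072.

279072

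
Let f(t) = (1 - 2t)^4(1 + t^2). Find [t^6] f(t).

16

(1 - 2t)^4 has coefficients 1,-8,24,-32,16 for degrees 0…4.
(1 + t^2) has coefficients 1,0,1,0,0,0,0 for degrees 0…6.
[t^6] = 1·0 − 8·0 + 24·0 − 32·0 + 16·1 = 16.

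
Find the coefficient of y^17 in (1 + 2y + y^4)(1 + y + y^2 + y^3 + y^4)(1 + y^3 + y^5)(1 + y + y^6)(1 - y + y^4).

8

(1 + 2y + y^4) has coefficients 1,2,0,0,1 for degrees 0…4.
(1 + y + y^2 + y^3 + y^4) has coefficients 1,1,1,1,1,0,0,0,0,0,0,0,0,0,0,0,0,0 for degrees 0…17.
Multiplying by (1 + y^3 + y^5) gives running coefficients 1,1,1,2,2,2,2,2,1,1,0,0,0,0,0,0,0,0 for degrees 0…17.
Multiplying by (1 + y + y^6) gives running coefficients 1,2,2,3,4,4,5,5,4,4,3,2,2,2,1,1,0,0 for degrees 0…17.
Finally multiplying by (1 - y + y^4), the product of all factors after the first has coefficients 1,1,0,1,2,2,3,3,3,4,4,4,4,4,2,2,1,2 for degrees 0…17.
[y^17] = 1·2 + 2·1 + 1·4 = 8.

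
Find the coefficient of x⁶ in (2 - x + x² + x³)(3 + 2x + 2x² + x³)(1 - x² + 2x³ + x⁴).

(2 - x + x² + x³) has coefficients 2,-1,1,1 for degrees 0…3.
(3 + 2x + 2x² + x³) has coefficients 3,2,2,1,0,0,0 for degrees 0…6.
Finally multiplying by (1 - x² + 2x³ + x⁴), the product of all factors after the first has coefficients 3,2,-1,5,5,5,4 for degrees 0…6.
[x⁶] = 2·4 − 1·5 + 1·5 + 1·5 = 13.

13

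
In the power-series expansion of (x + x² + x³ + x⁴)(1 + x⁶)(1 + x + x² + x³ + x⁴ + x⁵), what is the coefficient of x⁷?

4

(x + x² + x³ + x⁴) has coefficients 0,1,1,1,1 for degrees 0…4.
(1 + x⁶) has coefficients 1,0,0,0,0,0,1,0 for degrees 0…7.
Finally multiplying by (1 + x + x² + x³ + x⁴ + x⁵), the product of all factors after the first has coefficients 1,1,1,1,1,1,1,1 for degrees 0…7.
[x⁷] = 1·1 + 1·1 + 1·1 + 1·1 = 4.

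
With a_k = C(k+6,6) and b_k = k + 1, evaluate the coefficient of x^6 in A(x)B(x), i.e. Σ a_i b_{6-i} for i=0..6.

The convolution is the x^6 coefficient of A(x)B(x).
Σ = 1·7 + 7·6 + 28·5 + 84·4 + 210·3 + 462·2 + 924·1 = 3003.

3003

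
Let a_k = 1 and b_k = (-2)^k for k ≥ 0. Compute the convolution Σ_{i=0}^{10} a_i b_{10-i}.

This is [x^10] in the product of the two ordinary generating functions.
Σ = 1·1024 + 1·(-512) + 1·256 + 1·(-128) + 1·64 + 1·(-32) + 1·16 + 1·(-8) + 1·4 + 1·(-2) + 1·1 = 683.

683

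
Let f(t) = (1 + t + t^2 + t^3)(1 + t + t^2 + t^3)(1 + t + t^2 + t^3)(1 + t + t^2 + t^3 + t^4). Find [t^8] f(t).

(1 + t + t^2 + t^3) has coefficients 1,1,1,1 for degrees 0…3.
(1 + t + t^2 + t^3) has coefficients 1,1,1,1,0,0,0,0,0 for degrees 0…8.
Multiplying by (1 + t + t^2 + t^3) gives running coefficients 1,2,3,4,3,2,1,0,0 for degrees 0…8.
Finally multiplying by (1 + t + t^2 + t^3 + t^4), the product of all factors after the first has coefficients 1,3,6,10,13,14,13,10,6 for degrees 0…8.
[t^8] = 1·6 + 1·10 + 1·13 + 1·14 = 43.

43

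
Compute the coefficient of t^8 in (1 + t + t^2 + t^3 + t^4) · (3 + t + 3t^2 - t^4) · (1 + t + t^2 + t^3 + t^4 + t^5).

16

(1 + t + t^2 + t^3 + t^4) has coefficients 1,1,1,1,1 for degrees 0…4.
(3 + t + 3t^2 - t^4) has coefficients 3,1,3,0,-1,0,0,0,0 for degrees 0…8.
Finally multiplying by (1 + t + t^2 + t^3 + t^4 + t^5), the product of all factors after the first has coefficients 3,4,7,7,6,6,3,2,-1 for degrees 0…8.
[t^8] = 1·(-1) + 1·2 + 1·3 + 1·6 + 1·6 = 16.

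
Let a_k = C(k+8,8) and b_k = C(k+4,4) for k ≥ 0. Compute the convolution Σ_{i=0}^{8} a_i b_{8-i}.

203490

This is [x^8] in the product of the two ordinary generating functions.
Σ = 1·495 + 9·330 + 45·210 + 165·126 + 495·70 + 1287·35 + 3003·15 + 6435·5 + 12870·1 = 203490.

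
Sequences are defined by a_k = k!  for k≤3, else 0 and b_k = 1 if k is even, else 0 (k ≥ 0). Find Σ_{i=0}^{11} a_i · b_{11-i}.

The convolution is the x^11 coefficient of A(x)B(x).
Σ = 1·0 + 1·1 + 2·0 + 6·1 + 0·0 + 0·1 + 0·0 + 0·1 + 0·0 + 0·1 + 0·0 + 0·1 = 7.

7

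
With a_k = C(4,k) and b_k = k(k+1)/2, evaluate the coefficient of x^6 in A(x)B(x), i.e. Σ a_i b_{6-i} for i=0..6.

The convolution is the t^6 coefficient of A(t)B(t).
Σ = 1·21 + 4·15 + 6·10 + 4·6 + 1·3 + 0·1 + 0·0 = 168.

168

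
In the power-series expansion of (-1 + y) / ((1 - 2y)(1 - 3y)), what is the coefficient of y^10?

-117074

Partial fractions give a closed form: a_n = (1)·2^n + (-2)·3^n.
At n = 10: a_10 = -117074.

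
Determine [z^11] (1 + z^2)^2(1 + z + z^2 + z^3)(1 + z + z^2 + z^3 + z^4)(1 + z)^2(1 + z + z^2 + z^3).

105

(1 + z^2)^2 has coefficients 1,0,2,0,1 for degrees 0…4.
(1 + z + z^2 + z^3) has coefficients 1,1,1,1,0,0,0,0,0,0,0,0 for degrees 0…11.
Multiplying by (1 + z + z^2 + z^3 + z^4) gives running coefficients 1,2,3,4,4,3,2,1,0,0,0,0 for degrees 0…11.
Multiplying by (1 + z)^2 gives running coefficients 1,4,8,12,15,15,12,8,4,1,0,0 for degrees 0…11.
Finally multiplying by (1 + z + z^2 + z^3), the product of all factors after the first has coefficients 1,5,13,25,39,50,54,50,39,25,13,5 for degrees 0…11.
[z^11] = 1·5 + 2·25 + 1·50 = 105.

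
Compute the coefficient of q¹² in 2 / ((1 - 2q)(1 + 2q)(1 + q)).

Partial fractions give a closed form: a_n = (2/3)·2^n + (2)·(-2)^n + (-2/3)·(-1)^n.
At n = 12: a_12 = 10922.

10922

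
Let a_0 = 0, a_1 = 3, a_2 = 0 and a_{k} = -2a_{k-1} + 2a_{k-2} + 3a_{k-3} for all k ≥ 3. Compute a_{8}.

The ordinary generating function has denominator 1 + 2y - 2y^2 - 3y^3.
Iterating the recurrence: a_0,…,a_{8} = 0, 3, 0, 6, -3, 18, -24, 75, -144.

-144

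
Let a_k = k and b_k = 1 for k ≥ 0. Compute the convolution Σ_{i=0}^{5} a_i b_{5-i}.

15

Write out a_i and b_{5-i} for i = 0,…,5 and sum the products.
Σ = 0·1 + 1·1 + 2·1 + 3·1 + 4·1 + 5·1 = 15.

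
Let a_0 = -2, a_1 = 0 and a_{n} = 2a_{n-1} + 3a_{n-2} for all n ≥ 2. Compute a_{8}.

The ordinary generating function has denominator 1 - 2q - 3q^2.
Iterating the recurrence: a_0,…,a_{8} = -2, 0, -6, -12, -42, -120, -366, -1092, -3282.

-3282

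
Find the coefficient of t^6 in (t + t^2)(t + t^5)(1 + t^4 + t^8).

2

(t + t^2) has coefficients 0,1,1 for degrees 0…2.
(t + t^5) has coefficients 0,1,0,0,0,1,0 for degrees 0…6.
Finally multiplying by (1 + t^4 + t^8), the product of all factors after the first has coefficients 0,1,0,0,0,2,0 for degrees 0…6.
[t^6] = 1·2 + 1·0 = 2.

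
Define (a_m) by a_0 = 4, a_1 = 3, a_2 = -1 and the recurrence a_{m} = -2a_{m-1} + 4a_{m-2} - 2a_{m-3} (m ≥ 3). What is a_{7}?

804

The ordinary generating function has denominator 1 + 2t - 4t^2 + 2t^3.
Iterating the recurrence: a_0,…,a_{7} = 4, 3, -1, 6, -22, 70, -240, 804.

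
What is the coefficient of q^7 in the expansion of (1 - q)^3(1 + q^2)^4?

(1 - q)^3 has coefficients 1,-3,3,-1 for degrees 0…3.
(1 + q^2)^4 has coefficients 1,0,4,0,6,0,4,0 for degrees 0…7.
[q^7] = 1·0 − 3·4 + 3·0 − 1·6 = -18.

-18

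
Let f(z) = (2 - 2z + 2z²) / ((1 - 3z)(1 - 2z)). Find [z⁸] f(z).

The denominator gives the recurrence a_n = 5a_(n−1) − 6a_(n−2) for n ≥ 3; the numerator fixes a_0 = 2, a_1 = 8, a_2 = 30.
Iterating: 2, 8, 30, 102, 330, 1038, 3210, 9822, 29850, so a_8 = 29850.

29850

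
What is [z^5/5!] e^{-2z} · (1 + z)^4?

48

The EGF product rule gives c_5 = Σ_{k_1+k_2=5} C(5; k_1,k_2) · ∏ g_i(k_i), where e^{-2z} gives (-2)^k; (1+z)^4 gives the falling factorial (4)_k.
g_1(k) for k = 0…5: 1, -2, 4, -8, 16, -32.
g_2(k) for k = 0…5: 1, 4, 12, 24, 24, 0.
c_5 = Σ_k C(5,k)·g_1(k)·g_2(5−k) = 5·(-2)·24 + 10·4·24 + 10·(-8)·12 + 5·16·4 + 1·(-32)·1 = −240 + 960 − 960 + 320 − 32 = 48.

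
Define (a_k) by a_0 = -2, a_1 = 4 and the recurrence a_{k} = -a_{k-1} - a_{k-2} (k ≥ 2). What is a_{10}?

The ordinary generating function has denominator 1 + z + z^2.
Iterating the recurrence: a_0,…,a_{10} = -2, 4, -2, -2, 4, -2, -2, 4, -2, -2, 4.

4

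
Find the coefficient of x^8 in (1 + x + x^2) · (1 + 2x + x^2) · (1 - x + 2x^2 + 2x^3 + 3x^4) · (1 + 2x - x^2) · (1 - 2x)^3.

59

(1 + x + x^2) has coefficients 1,1,1 for degrees 0…2.
(1 + 2x + x^2) has coefficients 1,2,1,0,0,0,0,0,0 for degrees 0…8.
Multiplying by (1 - x + 2x^2 + 2x^3 + 3x^4) gives running coefficients 1,1,1,5,9,8,3,0,0 for degrees 0…8.
Multiplying by (1 + 2x - x^2) gives running coefficients 1,3,2,6,18,21,10,-2,-3 for degrees 0…8.
Finally multiplying by (1 - 2x)^3, the product of all factors after the first has coefficients 1,-3,-4,22,-18,-31,52,46,-39 for degrees 0…8.
[x^8] = 1·(-39) + 1·46 + 1·52 = 59.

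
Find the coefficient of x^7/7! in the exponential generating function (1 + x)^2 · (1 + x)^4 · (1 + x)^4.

The EGF product rule gives c_7 = Σ_{k_1+k_2+k_3=7} C(7; k_1,k_2,k_3) · ∏ g_i(k_i), where (1+x)^2 gives the falling factorial (2)_k; (1+x)^4 gives the falling factorial (4)_k; (1+x)^4 gives the falling factorial (4)_k.
g_1(k) for k = 0…7: 1, 2, 2, 0, 0, 0, 0, 0.
g_2(k) for k = 0…7: 1, 4, 12, 24, 24, 0, 0, 0.
g_3(k) for k = 0…7: 1, 4, 12, 24, 24, 0, 0, 0.
First combine the last two factors: h(k) = Σ_j C(k,j)·g_2(j)·g_3(k−j) for k = 0…7: 1, 8, 56, 336, 1680, 6720, 20160, 40320.
c_7 = Σ_k C(7,k)·g_1(k)·h(7−k) = 1·1·40320 + 7·2·20160 + 21·2·6720 = 40320 + 282240 + 282240 = 604800.

604800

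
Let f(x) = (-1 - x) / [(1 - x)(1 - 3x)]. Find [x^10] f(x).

The denominator gives the recurrence a_n = 4a_(n−1) − 3a_(n−2) for n ≥ 2; the numerator fixes a_0 = -1, a_1 = -5.
Iterating: -1, -5, -17, -53, -161, -485, -1457, -4373, -13121, -39365, -118097, so a_10 = -118097.

-118097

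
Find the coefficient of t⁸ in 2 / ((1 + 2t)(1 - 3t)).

8078

The denominator gives the recurrence a_n = a_(n−1) + 6a_(n−2) for n ≥ 2; the numerator fixes a_0 = 2, a_1 = 2.
Iterating: 2, 2, 14, 26, 110, 266, 926, 2522, 8078, so a_8 = 8078.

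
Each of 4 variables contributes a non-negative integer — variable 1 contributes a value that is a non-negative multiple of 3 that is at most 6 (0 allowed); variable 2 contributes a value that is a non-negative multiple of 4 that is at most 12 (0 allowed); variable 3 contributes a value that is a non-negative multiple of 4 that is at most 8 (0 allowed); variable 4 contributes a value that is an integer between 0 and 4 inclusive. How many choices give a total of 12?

The generating function for the choices is (1 + q³ + q⁶)·(1 + q⁴ + q⁸ + q¹²)·(1 + q⁴ + q⁸)·(1 + q + q² + q³ + q⁴); the count is [q¹²].
(1 + q³ + q⁶) has coefficients 1,0,0,1,0,0,1 for degrees 0…6.
(1 + q⁴ + q⁸ + q¹²) has coefficients 1,0,0,0,1,0,0,0,1,0,0,0,1 for degrees 0…12.
Multiplying by (1 + q⁴ + q⁸) gives running coefficients 1,0,0,0,2,0,0,0,3,0,0,0,3 for degrees 0…12.
Finally multiplying by (1 + q + q² + q³ + q⁴), the product of all factors after the first has coefficients 1,1,1,1,3,2,2,2,5,3,3,3,6 for degrees 0…12.
[q¹²] = 1·6 + 1·3 + 1·2 = 11.

11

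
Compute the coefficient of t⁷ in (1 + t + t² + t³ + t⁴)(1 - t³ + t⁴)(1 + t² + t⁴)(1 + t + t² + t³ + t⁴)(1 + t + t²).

(1 + t + t² + t³ + t⁴) has coefficients 1,1,1,1,1 for degrees 0…4.
(1 - t³ + t⁴) has coefficients 1,0,0,-1,1,0,0,0 for degrees 0…7.
Multiplying by (1 + t² + t⁴) gives running coefficients 1,0,1,-1,2,-1,1,-1 for degrees 0…7.
Multiplying by (1 + t + t² + t³ + t⁴) gives running coefficients 1,1,2,1,3,1,2,0 for degrees 0…7.
Finally multiplying by (1 + t + t²), the product of all factors after the first has coefficients 1,2,4,4,6,5,6,3 for degrees 0…7.
[t⁷] = 1·3 + 1·6 + 1·5 + 1·6 + 1·4 = 24.

24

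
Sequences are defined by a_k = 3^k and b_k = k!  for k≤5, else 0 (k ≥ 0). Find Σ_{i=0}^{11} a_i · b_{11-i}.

454896

Write out a_i and b_{11-i} for i = 0,…,11 and sum the products.
Σ = 1·0 + 3·0 + 9·0 + 27·0 + 81·0 + 243·0 + 729·120 + 2187·24 + 6561·6 + 19683·2 + 59049·1 + 177147·1 = 454896.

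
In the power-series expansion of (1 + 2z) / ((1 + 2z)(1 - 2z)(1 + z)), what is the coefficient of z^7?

Partial fractions give a closed form: a_n = (2/3)·2^n + (1/3)·(-1)^n.
At n = 7: a_7 = 85.

85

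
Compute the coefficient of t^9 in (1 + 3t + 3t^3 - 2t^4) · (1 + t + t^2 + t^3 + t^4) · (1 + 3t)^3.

36

(1 + 3t + 3t^3 - 2t^4) has coefficients 1,3,0,3,-2 for degrees 0…4.
(1 + t + t^2 + t^3 + t^4) has coefficients 1,1,1,1,1,0,0,0,0,0 for degrees 0…9.
Finally multiplying by (1 + 3t)^3, the product of all factors after the first has coefficients 1,10,37,64,64,63,54,27,0,0 for degrees 0…9.
[t^9] = 1·0 + 3·0 + 3·54 − 2·63 = 36.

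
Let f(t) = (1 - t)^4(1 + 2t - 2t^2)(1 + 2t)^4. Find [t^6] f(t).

(1 - t)^4 has coefficients 1,-4,6,-4,1 for degrees 0…4.
(1 + 2t - 2t^2) has coefficients 1,2,-2,0,0,0,0 for degrees 0…6.
Finally multiplying by (1 + 2t)^4, the product of all factors after the first has coefficients 1,10,38,64,32,-32,-32 for degrees 0…6.
[t^6] = 1·(-32) − 4·(-32) + 6·32 − 4·64 + 1·38 = 70.

70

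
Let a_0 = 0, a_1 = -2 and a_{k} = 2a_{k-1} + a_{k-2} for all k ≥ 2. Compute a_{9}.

The ordinary generating function has denominator 1 - 2x - x^2.
Iterating the recurrence: a_0,…,a_{9} = 0, -2, -4, -10, -24, -58, -140, -338, -816, -1970.

-1970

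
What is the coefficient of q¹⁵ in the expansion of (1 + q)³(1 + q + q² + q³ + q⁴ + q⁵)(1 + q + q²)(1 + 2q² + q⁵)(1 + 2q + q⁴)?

44

(1 + q)³ has coefficients 1,3,3,1 for degrees 0…3.
(1 + q + q² + q³ + q⁴ + q⁵) has coefficients 1,1,1,1,1,1,0,0,0,0,0,0,0,0,0,0 for degrees 0…15.
Multiplying by (1 + q + q²) gives running coefficients 1,2,3,3,3,3,2,1,0,0,0,0,0,0,0,0 for degrees 0…15.
Multiplying by (1 + 2q² + q⁵) gives running coefficients 1,2,5,7,9,10,10,10,7,5,3,2,1,0,0,0 for degrees 0…15.
Finally multiplying by (1 + 2q + q⁴), the product of all factors after the first has coefficients 1,4,9,17,24,30,35,37,36,29,23,18,12,7,3,2 for degrees 0…15.
[q¹⁵] = 1·2 + 3·3 + 3·7 + 1·12 = 44.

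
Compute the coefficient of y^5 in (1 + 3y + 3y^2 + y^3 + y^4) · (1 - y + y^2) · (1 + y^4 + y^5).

3

(1 + 3y + 3y^2 + y^3 + y^4) has coefficients 1,3,3,1,1 for degrees 0…4.
(1 - y + y^2) has coefficients 1,-1,1,0,0,0 for degrees 0…5.
Finally multiplying by (1 + y^4 + y^5), the product of all factors after the first has coefficients 1,-1,1,0,1,0 for degrees 0…5.
[y^5] = 1·0 + 3·1 + 3·0 + 1·1 + 1·(-1) = 3.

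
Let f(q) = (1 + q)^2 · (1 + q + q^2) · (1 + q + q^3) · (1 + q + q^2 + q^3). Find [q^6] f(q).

23

(1 + q)^2 has coefficients 1,2,1 for degrees 0…2.
(1 + q + q^2) has coefficients 1,1,1,0,0,0,0 for degrees 0…6.
Multiplying by (1 + q + q^3) gives running coefficients 1,2,2,2,1,1,0 for degrees 0…6.
Finally multiplying by (1 + q + q^2 + q^3), the product of all factors after the first has coefficients 1,3,5,7,7,6,4 for degrees 0…6.
[q^6] = 1·4 + 2·6 + 1·7 = 23.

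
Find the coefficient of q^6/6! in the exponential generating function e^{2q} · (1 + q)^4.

The EGF product rule gives c_6 = Σ_{k_1+k_2=6} C(6; k_1,k_2) · ∏ g_i(k_i), where e^{2q} gives (2)^k; (1+q)^4 gives the falling factorial (4)_k.
g_1(k) for k = 0…6: 1, 2, 4, 8, 16, 32, 64.
g_2(k) for k = 0…6: 1, 4, 12, 24, 24, 0, 0.
c_6 = Σ_k C(6,k)·g_1(k)·g_2(6−k) = 15·4·24 + 20·8·24 + 15·16·12 + 6·32·4 + 1·64·1 = 1440 + 3840 + 2880 + 768 + 64 = 8992.

8992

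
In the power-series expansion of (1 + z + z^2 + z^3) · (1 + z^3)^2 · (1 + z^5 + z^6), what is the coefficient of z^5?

(1 + z + z^2 + z^3) has coefficients 1,1,1,1 for degrees 0…3.
(1 + z^3)^2 has coefficients 1,0,0,2,0,0 for degrees 0…5.
Finally multiplying by (1 + z^5 + z^6), the product of all factors after the first has coefficients 1,0,0,2,0,1 for degrees 0…5.
[z^5] = 1·1 + 1·0 + 1·2 + 1·0 = 3.

3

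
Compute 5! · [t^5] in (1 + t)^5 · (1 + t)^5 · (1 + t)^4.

The EGF product rule gives c_5 = Σ_{k_1+k_2+k_3=5} C(5; k_1,k_2,k_3) · ∏ g_i(k_i), where (1+t)^5 gives the falling factorial (5)_k; (1+t)^5 gives the falling factorial (5)_k; (1+t)^4 gives the falling factorial (4)_k.
g_1(k) for k = 0…5: 1, 5, 20, 60, 120, 120.
g_2(k) for k = 0…5: 1, 5, 20, 60, 120, 120.
g_3(k) for k = 0…5: 1, 4, 12, 24, 24, 0.
First combine the last two factors: h(k) = Σ_j C(k,j)·g_2(j)·g_3(k−j) for k = 0…5: 1, 9, 72, 504, 3024, 15120.
c_5 = Σ_k C(5,k)·g_1(k)·h(5−k) = 1·1·15120 + 5·5·3024 + 10·20·504 + 10·60·72 + 5·120·9 + 1·120·1 = 15120 + 75600 + 100800 + 43200 + 5400 + 120 = 240240.

240240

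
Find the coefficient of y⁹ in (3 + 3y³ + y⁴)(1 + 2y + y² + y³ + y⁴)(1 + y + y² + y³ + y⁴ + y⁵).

(3 + 3y³ + y⁴) has coefficients 3,0,0,3,1 for degrees 0…4.
(1 + 2y + y² + y³ + y⁴) has coefficients 1,2,1,1,1,0,0,0,0,0 for degrees 0…9.
Finally multiplying by (1 + y + y² + y³ + y⁴ + y⁵), the product of all factors after the first has coefficients 1,3,4,5,6,6,5,3,2,1 for degrees 0…9.
[y⁹] = 3·1 + 3·5 + 1·6 = 24.

24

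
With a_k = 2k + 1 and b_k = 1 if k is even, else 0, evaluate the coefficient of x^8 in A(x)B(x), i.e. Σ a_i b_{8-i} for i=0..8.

45

The convolution is the t^8 coefficient of A(t)B(t).
Σ = 1·1 + 3·0 + 5·1 + 7·0 + 9·1 + 11·0 + 13·1 + 15·0 + 17·1 = 45.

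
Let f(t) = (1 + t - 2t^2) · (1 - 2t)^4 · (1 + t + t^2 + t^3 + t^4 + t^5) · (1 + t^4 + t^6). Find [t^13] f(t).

-10

(1 + t - 2t^2) has coefficients 1,1,-2 for degrees 0…2.
(1 - 2t)^4 has coefficients 1,-8,24,-32,16,0,0,0,0,0,0,0,0,0 for degrees 0…13.
Multiplying by (1 + t + t^2 + t^3 + t^4 + t^5) gives running coefficients 1,-7,17,-15,1,1,0,8,-16,16,0,0,0,0 for degrees 0…13.
Finally multiplying by (1 + t^4 + t^6), the product of all factors after the first has coefficients 1,-7,17,-15,2,-6,18,-14,2,2,1,9,-16,24 for degrees 0…13.
[t^13] = 1·24 + 1·(-16) − 2·9 = -10.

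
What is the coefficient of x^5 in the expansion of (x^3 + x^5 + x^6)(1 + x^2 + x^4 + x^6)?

2

(x^3 + x^5 + x^6) has coefficients 0,0,0,1,0,1 for degrees 0…5.
(1 + x^2 + x^4 + x^6) has coefficients 1,0,1,0,1,0 for degrees 0…5.
[x^5] = 1·1 + 1·1 = 2.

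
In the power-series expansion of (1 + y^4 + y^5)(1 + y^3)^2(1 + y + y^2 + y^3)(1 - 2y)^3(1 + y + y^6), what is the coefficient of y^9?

-6

(1 + y^4 + y^5) has coefficients 1,0,0,0,1,1 for degrees 0…5.
(1 + y^3)^2 has coefficients 1,0,0,2,0,0,1,0,0,0 for degrees 0…9.
Multiplying by (1 + y + y^2 + y^3) gives running coefficients 1,1,1,3,2,2,3,1,1,1 for degrees 0…9.
Multiplying by (1 - 2y)^3 gives running coefficients 1,-5,7,1,-12,18,-9,-9,15,-17 for degrees 0…9.
Finally multiplying by (1 + y + y^6), the product of all factors after the first has coefficients 1,-4,2,8,-11,6,10,-23,13,-1 for degrees 0…9.
[y^9] = 1·(-1) + 1·6 + 1·(-11) = -6.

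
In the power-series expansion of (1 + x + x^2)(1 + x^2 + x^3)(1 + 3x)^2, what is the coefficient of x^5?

(1 + x + x^2) has coefficients 1,1,1 for degrees 0…2.
(1 + x^2 + x^3) has coefficients 1,0,1,1,0,0 for degrees 0…5.
Finally multiplying by (1 + 3x)^2, the product of all factors after the first has coefficients 1,6,10,7,15,9 for degrees 0…5.
[x^5] = 1·9 + 1·15 + 1·7 = 31.

31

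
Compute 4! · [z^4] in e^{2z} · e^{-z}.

1

The EGF product rule gives c_4 = Σ_{k_1+k_2=4} C(4; k_1,k_2) · ∏ g_i(k_i), where e^{2z} gives (2)^k; e^{-z} gives (-1)^k.
g_1(k) for k = 0…4: 1, 2, 4, 8, 16.
g_2(k) for k = 0…4: 1, -1, 1, -1, 1.
c_4 = Σ_k C(4,k)·g_1(k)·g_2(4−k) = 1·1·1 + 4·2·(-1) + 6·4·1 + 4·8·(-1) + 1·16·1 = 1 − 8 + 24 − 32 + 16 = 1.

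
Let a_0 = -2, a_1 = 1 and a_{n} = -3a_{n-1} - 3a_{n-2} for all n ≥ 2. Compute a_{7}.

The ordinary generating function has denominator 1 + 3z + 3z^2.
Iterating the recurrence: a_0,…,a_{7} = -2, 1, 3, -12, 27, -45, 54, -27.

-27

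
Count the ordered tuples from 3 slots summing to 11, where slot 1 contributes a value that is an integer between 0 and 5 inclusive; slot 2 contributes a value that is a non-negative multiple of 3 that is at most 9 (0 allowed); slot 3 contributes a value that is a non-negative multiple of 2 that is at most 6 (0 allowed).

8

The generating function for the choices is (1 + z + z^2 + z^3 + z^4 + z^5)·(1 + z^3 + z^6 + z^9)·(1 + z^2 + z^4 + z^6); the count is [z^11].
(1 + z + z^2 + z^3 + z^4 + z^5) has coefficients 1,1,1,1,1,1 for degrees 0…5.
(1 + z^3 + z^6 + z^9) has coefficients 1,0,0,1,0,0,1,0,0,1,0,0 for degrees 0…11.
Finally multiplying by (1 + z^2 + z^4 + z^6), the product of all factors after the first has coefficients 1,0,1,1,1,1,2,1,1,2,1,1 for degrees 0…11.
[z^11] = 1·1 + 1·1 + 1·2 + 1·1 + 1·1 + 1·2 = 8.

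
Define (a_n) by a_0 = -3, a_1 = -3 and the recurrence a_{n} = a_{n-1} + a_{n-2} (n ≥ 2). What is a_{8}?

-102

The ordinary generating function has denominator 1 - z - z^2.
Iterating the recurrence: a_0,…,a_{8} = -3, -3, -6, -9, -15, -24, -39, -63, -102.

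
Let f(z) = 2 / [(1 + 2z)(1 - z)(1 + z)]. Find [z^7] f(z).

-340

The denominator gives the recurrence a_n = −2a_(n−1) + a_(n−2) + 2a_(n−3) for n ≥ 3; the numerator fixes a_0 = 2, a_1 = -4, a_2 = 10.
Iterating: 2, -4, 10, -20, 42, -84, 170, -340, so a_7 = -340.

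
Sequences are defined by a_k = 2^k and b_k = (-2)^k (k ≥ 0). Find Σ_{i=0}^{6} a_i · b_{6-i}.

The convolution is the x^6 coefficient of A(x)B(x).
Σ = 1·64 + 2·(-32) + 4·16 + 8·(-8) + 16·4 + 32·(-2) + 64·1 = 64.

64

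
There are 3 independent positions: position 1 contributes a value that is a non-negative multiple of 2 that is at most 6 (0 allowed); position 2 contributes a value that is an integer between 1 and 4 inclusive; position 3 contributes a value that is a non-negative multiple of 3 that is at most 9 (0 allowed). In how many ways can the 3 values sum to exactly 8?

5

The generating function for the choices is (1 + y^2 + y^4 + y^6)·(y + y^2 + y^3 + y^4)·(1 + y^3 + y^6 + y^9); the count is [y^8].
(1 + y^2 + y^4 + y^6) has coefficients 1,0,1,0,1,0,1 for degrees 0…6.
(y + y^2 + y^3 + y^4) has coefficients 0,1,1,1,1,0,0,0,0 for degrees 0…8.
Finally multiplying by (1 + y^3 + y^6 + y^9), the product of all factors after the first has coefficients 0,1,1,1,2,1,1,2,1 for degrees 0…8.
[y^8] = 1·1 + 1·1 + 1·2 + 1·1 = 5.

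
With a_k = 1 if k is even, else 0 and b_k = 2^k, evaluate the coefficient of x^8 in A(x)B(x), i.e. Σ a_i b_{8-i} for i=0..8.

341

This is [x^8] in the product of the two ordinary generating functions.
Σ = 1·256 + 0·128 + 1·64 + 0·32 + 1·16 + 0·8 + 1·4 + 0·2 + 1·1 = 341.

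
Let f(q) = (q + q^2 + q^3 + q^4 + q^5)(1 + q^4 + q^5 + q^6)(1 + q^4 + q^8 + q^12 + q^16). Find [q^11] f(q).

(q + q^2 + q^3 + q^4 + q^5) has coefficients 0,1,1,1,1,1 for degrees 0…5.
(1 + q^4 + q^5 + q^6) has coefficients 1,0,0,0,1,1,1,0,0,0,0,0 for degrees 0…11.
Finally multiplying by (1 + q^4 + q^8 + q^12 + q^16), the product of all factors after the first has coefficients 1,0,0,0,2,1,1,0,2,1,1,0 for degrees 0…11.
[q^11] = 1·1 + 1·1 + 1·2 + 1·0 + 1·1 = 5.

5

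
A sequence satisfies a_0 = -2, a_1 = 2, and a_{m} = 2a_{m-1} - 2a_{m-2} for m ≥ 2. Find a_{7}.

The ordinary generating function has denominator 1 - 2y + 2y^2.
Iterating the recurrence: a_0,…,a_{7} = -2, 2, 8, 12, 8, -8, -32, -48.

-48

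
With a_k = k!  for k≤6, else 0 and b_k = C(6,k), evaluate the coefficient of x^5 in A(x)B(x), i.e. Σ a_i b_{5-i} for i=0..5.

415

Write out a_i and b_{5-i} for i = 0,…,5 and sum the products.
Σ = 1·6 + 1·15 + 2·20 + 6·15 + 24·6 + 120·1 = 415.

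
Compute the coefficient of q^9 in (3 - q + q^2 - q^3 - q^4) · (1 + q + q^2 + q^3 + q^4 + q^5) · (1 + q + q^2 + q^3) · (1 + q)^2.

(3 - q + q^2 - q^3 - q^4) has coefficients 3,-1,1,-1,-1 for degrees 0…4.
(1 + q + q^2 + q^3 + q^4 + q^5) has coefficients 1,1,1,1,1,1,0,0,0,0 for degrees 0…9.
Multiplying by (1 + q + q^2 + q^3) gives running coefficients 1,2,3,4,4,4,3,2,1,0 for degrees 0…9.
Finally multiplying by (1 + q)^2, the product of all factors after the first has coefficients 1,4,8,12,15,16,15,12,8,4 for degrees 0…9.
[q^9] = 3·4 − 1·8 + 1·12 − 1·15 − 1·16 = -15.

-15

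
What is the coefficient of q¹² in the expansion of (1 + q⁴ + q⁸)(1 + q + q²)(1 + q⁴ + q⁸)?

2

(1 + q⁴ + q⁸) has coefficients 1,0,0,0,1,0,0,0,1 for degrees 0…8.
(1 + q + q²) has coefficients 1,1,1,0,0,0,0,0,0,0,0,0,0 for degrees 0…12.
Finally multiplying by (1 + q⁴ + q⁸), the product of all factors after the first has coefficients 1,1,1,0,1,1,1,0,1,1,1,0,0 for degrees 0…12.
[q¹²] = 1·0 + 1·1 + 1·1 = 2.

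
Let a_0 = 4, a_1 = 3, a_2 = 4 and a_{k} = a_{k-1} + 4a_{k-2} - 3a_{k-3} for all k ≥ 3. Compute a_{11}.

The ordinary generating function has denominator 1 - x - 4x^2 + 3x^3.
Iterating the recurrence: a_0,…,a_{11} = 4, 3, 4, 4, 11, 15, 47, 74, 217, 372, 1018, 1855.

1855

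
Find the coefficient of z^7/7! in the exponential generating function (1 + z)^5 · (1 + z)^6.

1663200

The EGF product rule gives c_7 = Σ_{k_1+k_2=7} C(7; k_1,k_2) · ∏ g_i(k_i), where (1+z)^5 gives the falling factorial (5)_k; (1+z)^6 gives the falling factorial (6)_k.
g_1(k) for k = 0…7: 1, 5, 20, 60, 120, 120, 0, 0.
g_2(k) for k = 0…7: 1, 6, 30, 120, 360, 720, 720, 0.
c_7 = Σ_k C(7,k)·g_1(k)·g_2(7−k) = 7·5·720 + 21·20·720 + 35·60·360 + 35·120·120 + 21·120·30 = 25200 + 302400 + 756000 + 504000 + 75600 = 1663200.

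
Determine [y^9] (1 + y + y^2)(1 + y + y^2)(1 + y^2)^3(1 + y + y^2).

(1 + y + y^2) has coefficients 1,1,1 for degrees 0…2.
(1 + y + y^2) has coefficients 1,1,1,0,0,0,0,0,0,0 for degrees 0…9.
Multiplying by (1 + y^2)^3 gives running coefficients 1,1,4,3,6,3,4,1,1,0 for degrees 0…9.
Finally multiplying by (1 + y + y^2), the product of all factors after the first has coefficients 1,2,6,8,13,12,13,8,6,2 for degrees 0…9.
[y^9] = 1·2 + 1·6 + 1·8 = 16.

16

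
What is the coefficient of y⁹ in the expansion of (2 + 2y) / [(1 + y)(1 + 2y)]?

Partial fractions give a closed form: a_n = (2)·(-2)^n.
At n = 9: a_9 = -1024.

-1024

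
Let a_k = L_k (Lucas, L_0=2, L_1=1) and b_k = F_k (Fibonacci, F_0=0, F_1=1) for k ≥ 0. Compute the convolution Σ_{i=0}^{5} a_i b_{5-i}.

The convolution is the t^5 coefficient of A(t)B(t).
Σ = 2·5 + 1·3 + 3·2 + 4·1 + 7·1 + 11·0 = 30.

30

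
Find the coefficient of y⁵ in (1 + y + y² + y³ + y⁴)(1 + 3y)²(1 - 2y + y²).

-1

(1 + y + y² + y³ + y⁴) has coefficients 1,1,1,1,1 for degrees 0…4.
(1 + 3y)² has coefficients 1,6,9,0,0,0 for degrees 0…5.
Finally multiplying by (1 - 2y + y²), the product of all factors after the first has coefficients 1,4,-2,-12,9,0 for degrees 0…5.
[y⁵] = 1·0 + 1·9 + 1·(-12) + 1·(-2) + 1·4 = -1.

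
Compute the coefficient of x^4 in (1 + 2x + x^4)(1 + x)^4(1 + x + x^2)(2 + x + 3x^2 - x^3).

(1 + 2x + x^4) has coefficients 1,2,0,0,1 for degrees 0…4.
(1 + x)^4 has coefficients 1,4,6,4,1 for degrees 0…4.
Multiplying by (1 + x + x^2) gives running coefficients 1,5,11,14,11 for degrees 0…4.
Finally multiplying by (2 + x + 3x^2 - x^3), the product of all factors after the first has coefficients 2,11,30,53,64 for degrees 0…4.
[x^4] = 1·64 + 2·53 + 1·2 = 172.

172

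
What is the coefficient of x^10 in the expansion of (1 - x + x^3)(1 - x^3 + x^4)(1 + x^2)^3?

-1

(1 - x + x^3) has coefficients 1,-1,0,1 for degrees 0…3.
(1 - x^3 + x^4) has coefficients 1,0,0,-1,1,0,0,0,0,0,0 for degrees 0…10.
Finally multiplying by (1 + x^2)^3, the product of all factors after the first has coefficients 1,0,3,-1,4,-3,4,-3,3,-1,1 for degrees 0…10.
[x^10] = 1·1 − 1·(-1) + 1·(-3) = -1.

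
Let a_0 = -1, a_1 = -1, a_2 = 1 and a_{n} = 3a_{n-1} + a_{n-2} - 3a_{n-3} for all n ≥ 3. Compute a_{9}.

The ordinary generating function has denominator 1 - 3q - q^2 + 3q^3.
Iterating the recurrence: a_0,…,a_{9} = -1, -1, 1, 5, 19, 59, 181, 545, 1639, 4919.

4919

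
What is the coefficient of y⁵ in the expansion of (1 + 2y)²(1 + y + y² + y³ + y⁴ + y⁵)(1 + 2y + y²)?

(1 + 2y)² has coefficients 1,4,4 for degrees 0…2.
(1 + y + y² + y³ + y⁴ + y⁵) has coefficients 1,1,1,1,1,1 for degrees 0…5.
Finally multiplying by (1 + 2y + y²), the product of all factors after the first has coefficients 1,3,4,4,4,4 for degrees 0…5.
[y⁵] = 1·4 + 4·4 + 4·4 = 36.

36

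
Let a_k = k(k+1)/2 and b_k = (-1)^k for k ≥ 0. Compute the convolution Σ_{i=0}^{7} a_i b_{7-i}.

16

The convolution is the t^7 coefficient of A(t)B(t).
Σ = 0·(-1) + 1·1 + 3·(-1) + 6·1 + 10·(-1) + 15·1 + 21·(-1) + 28·1 = 16.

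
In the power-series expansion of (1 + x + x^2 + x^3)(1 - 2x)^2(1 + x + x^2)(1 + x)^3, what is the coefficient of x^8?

29

(1 + x + x^2 + x^3) has coefficients 1,1,1,1 for degrees 0…3.
(1 - 2x)^2 has coefficients 1,-4,4,0,0,0,0,0,0 for degrees 0…8.
Multiplying by (1 + x + x^2) gives running coefficients 1,-3,1,0,4,0,0,0,0 for degrees 0…8.
Finally multiplying by (1 + x)^3, the product of all factors after the first has coefficients 1,0,-5,-5,4,13,12,4,0 for degrees 0…8.
[x^8] = 1·0 + 1·4 + 1·12 + 1·13 = 29.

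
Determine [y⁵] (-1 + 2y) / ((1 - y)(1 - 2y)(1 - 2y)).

The denominator gives the recurrence a_n = 5a_(n−1) − 8a_(n−2) + 4a_(n−3) for n ≥ 3; the numerator fixes a_0 = -1, a_1 = -3, a_2 = -7.
Iterating: -1, -3, -7, -15, -31, -63, so a_5 = -63.

-63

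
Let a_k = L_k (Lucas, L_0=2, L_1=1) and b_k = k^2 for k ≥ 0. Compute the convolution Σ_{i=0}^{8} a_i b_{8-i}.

697

Write out a_i and b_{8-i} for i = 0,…,8 and sum the products.
Σ = 2·64 + 1·49 + 3·36 + 4·25 + 7·16 + 11·9 + 18·4 + 29·1 + 47·0 = 697.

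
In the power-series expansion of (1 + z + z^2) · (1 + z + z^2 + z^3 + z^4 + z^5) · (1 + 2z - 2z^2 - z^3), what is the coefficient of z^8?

(1 + z + z^2) has coefficients 1,1,1 for degrees 0…2.
(1 + z + z^2 + z^3 + z^4 + z^5) has coefficients 1,1,1,1,1,1,0,0,0 for degrees 0…8.
Finally multiplying by (1 + 2z - 2z^2 - z^3), the product of all factors after the first has coefficients 1,3,1,0,0,0,-1,-3,-1 for degrees 0…8.
[z^8] = 1·(-1) + 1·(-3) + 1·(-1) = -5.

-5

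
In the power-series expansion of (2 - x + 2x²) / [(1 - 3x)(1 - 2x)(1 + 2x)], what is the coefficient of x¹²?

The denominator gives the recurrence a_n = 3a_(n−1) + 4a_(n−2) − 12a_(n−3) for n ≥ 3; the numerator fixes a_0 = 2, a_1 = 5, a_2 = 25.
Iterating: 2, 5, 25, 71, 253, 743, 2389, 7103, 21949, 65591, 199333, 596975, 1801165, so a_12 = 1801165.

1801165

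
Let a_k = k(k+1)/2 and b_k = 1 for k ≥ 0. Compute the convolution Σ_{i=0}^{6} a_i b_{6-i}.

Write out a_i and b_{6-i} for i = 0,…,6 and sum the products.
Σ = 0·1 + 1·1 + 3·1 + 6·1 + 10·1 + 15·1 + 21·1 = 56.

56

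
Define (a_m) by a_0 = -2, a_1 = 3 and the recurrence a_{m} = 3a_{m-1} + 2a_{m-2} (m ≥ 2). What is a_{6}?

929

The ordinary generating function has denominator 1 - 3z - 2z^2.
Iterating the recurrence: a_0,…,a_{6} = -2, 3, 5, 21, 73, 261, 929.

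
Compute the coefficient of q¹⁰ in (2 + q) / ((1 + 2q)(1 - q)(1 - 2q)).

3071

Partial fractions give a closed form: a_n = (1/2)·(-2)^n + (-1)·1^n + (5/2)·2^n.
At n = 10: a_10 = 3071.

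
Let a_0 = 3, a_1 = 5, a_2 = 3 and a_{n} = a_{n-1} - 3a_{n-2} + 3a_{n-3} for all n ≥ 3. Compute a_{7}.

-51

The ordinary generating function has denominator 1 - z + 3z^2 - 3z^3.
Iterating the recurrence: a_0,…,a_{7} = 3, 5, 3, -3, 3, 21, 3, -51.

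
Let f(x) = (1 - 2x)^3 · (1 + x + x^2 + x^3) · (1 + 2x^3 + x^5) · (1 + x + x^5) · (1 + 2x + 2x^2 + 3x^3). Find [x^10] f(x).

(1 - 2x)^3 has coefficients 1,-6,12,-8 for degrees 0…3.
(1 + x + x^2 + x^3) has coefficients 1,1,1,1,0,0,0,0,0,0,0 for degrees 0…10.
Multiplying by (1 + 2x^3 + x^5) gives running coefficients 1,1,1,3,2,3,3,1,1,0,0 for degrees 0…10.
Multiplying by (1 + x + x^5) gives running coefficients 1,2,2,4,5,6,7,5,5,3,3 for degrees 0…10.
Finally multiplying by (1 + 2x + 2x^2 + 3x^3), the product of all factors after the first has coefficients 1,4,8,15,23,30,41,46,47,44,34 for degrees 0…10.
[x^10] = 1·34 − 6·44 + 12·47 − 8·46 = -34.

-34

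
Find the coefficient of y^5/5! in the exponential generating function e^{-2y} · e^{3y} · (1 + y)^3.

136

The EGF product rule gives c_5 = Σ_{k_1+k_2+k_3=5} C(5; k_1,k_2,k_3) · ∏ g_i(k_i), where e^{-2y} gives (-2)^k; e^{3y} gives (3)^k; (1+y)^3 gives the falling factorial (3)_k.
g_1(k) for k = 0…5: 1, -2, 4, -8, 16, -32.
g_2(k) for k = 0…5: 1, 3, 9, 27, 81, 243.
g_3(k) for k = 0…5: 1, 3, 6, 6, 0, 0.
First combine the last two factors: h(k) = Σ_j C(k,j)·g_2(j)·g_3(k−j) for k = 0…5: 1, 6, 33, 168, 801, 3618.
c_5 = Σ_k C(5,k)·g_1(k)·h(5−k) = 1·1·3618 + 5·(-2)·801 + 10·4·168 + 10·(-8)·33 + 5·16·6 + 1·(-32)·1 = 3618 − 8010 + 6720 − 2640 + 480 − 32 = 136.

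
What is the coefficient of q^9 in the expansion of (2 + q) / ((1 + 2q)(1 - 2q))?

The denominator gives the recurrence a_n = 4a_(n−2) for n ≥ 2; the numerator fixes a_0 = 2, a_1 = 1.
Iterating: 2, 1, 8, 4, 32, 16, 128, 64, 512, 256, so a_9 = 256.

256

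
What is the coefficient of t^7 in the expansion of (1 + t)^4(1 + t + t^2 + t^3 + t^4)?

5

(1 + t)^4 has coefficients 1,4,6,4,1 for degrees 0…4.
(1 + t + t^2 + t^3 + t^4) has coefficients 1,1,1,1,1,0,0,0 for degrees 0…7.
[t^7] = 1·0 + 4·0 + 6·0 + 4·1 + 1·1 = 5.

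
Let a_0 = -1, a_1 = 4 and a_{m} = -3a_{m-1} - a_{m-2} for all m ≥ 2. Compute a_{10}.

The ordinary generating function has denominator 1 + 3t + t^2.
Iterating the recurrence: a_0,…,a_{10} = -1, 4, -11, 29, -76, 199, -521, 1364, -3571, 9349, -24476.

-24476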